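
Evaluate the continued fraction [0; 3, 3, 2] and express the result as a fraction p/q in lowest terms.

Starting at the tail and folding back:
Start with 2.
3 + 1/(2/1) = 3 + 1/2 = 7/2
3 + 1/(7/2) = 3 + 2/7 = 23/7
0 + 1/(23/7) = 0 + 7/23 = 7/23

7/23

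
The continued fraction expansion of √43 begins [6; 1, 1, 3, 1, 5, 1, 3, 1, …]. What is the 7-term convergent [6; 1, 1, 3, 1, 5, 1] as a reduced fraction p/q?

Compute successive convergents:
a_0 = 6: 6/1
a_1 = 1: 7/1
a_2 = 1: 13/2
a_3 = 3: 46/7
a_4 = 1: 59/9
a_5 = 5: 341/52
a_6 = 1: 400/61

400/61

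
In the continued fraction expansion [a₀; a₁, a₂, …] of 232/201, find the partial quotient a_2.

Apply division with remainder until the remainder is 0:
232 = 1·201 + 31, so a_0 = 1
201 = 6·31 + 15, so a_1 = 6
31 = 2·15 + 1, so a_2 = 2

2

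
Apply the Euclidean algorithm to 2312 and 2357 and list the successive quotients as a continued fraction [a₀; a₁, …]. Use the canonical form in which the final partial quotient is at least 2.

[0; 1, 51, 2, 1, 1, 1, 5]

Repeatedly divide and take the remainder:
2312 ÷ 2357 → quotient 0, remainder 2312
2357 ÷ 2312 → quotient 1, remainder 45
2312 ÷ 45 → quotient 51, remainder 17
45 ÷ 17 → quotient 2, remainder 11
17 ÷ 11 → quotient 1, remainder 6
11 ÷ 6 → quotient 1, remainder 5
6 ÷ 5 → quotient 1, remainder 1
5 ÷ 1 → quotient 5, remainder 0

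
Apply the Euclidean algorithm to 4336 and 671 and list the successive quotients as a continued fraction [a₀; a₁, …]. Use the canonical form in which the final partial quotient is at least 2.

[6; 2, 6, 12, 1, 3]

4336 ÷ 671 → quotient 6, remainder 310
671 ÷ 310 → quotient 2, remainder 51
310 ÷ 51 → quotient 6, remainder 4
51 ÷ 4 → quotient 12, remainder 3
4 ÷ 3 → quotient 1, remainder 1
3 ÷ 1 → quotient 3, remainder 0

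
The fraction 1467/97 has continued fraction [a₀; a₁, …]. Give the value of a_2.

1467 = 15·97 + 12, so a_0 = 15
97 = 8·12 + 1, so a_1 = 8
12 = 12·1 + 0, so a_2 = 12

12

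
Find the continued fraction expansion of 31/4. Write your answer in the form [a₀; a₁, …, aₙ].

[7; 1, 3]

31 = 7·4 + 3, so a_0 = 7
4 = 1·3 + 1, so a_1 = 1
3 = 3·1 + 0, so a_2 = 3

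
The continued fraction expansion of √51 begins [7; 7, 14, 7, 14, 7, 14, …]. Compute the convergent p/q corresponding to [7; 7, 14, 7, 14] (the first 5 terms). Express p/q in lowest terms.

Starting at the tail and folding back:
Start with 14.
7 + 1/(14/1) = 7 + 1/14 = 99/14
14 + 1/(99/14) = 14 + 14/99 = 1400/99
7 + 1/(1400/99) = 7 + 99/1400 = 9899/1400
7 + 1/(9899/1400) = 7 + 1400/9899 = 70693/9899

70693/9899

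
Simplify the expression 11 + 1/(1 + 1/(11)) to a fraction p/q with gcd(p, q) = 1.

143/12

Use the convergent recurrence hₖ = aₖ·hₖ₋₁ + hₖ₋₂ (and likewise for the denominators kₖ):
a_0 = 11: 11/1
a_1 = 1: 12/1
a_2 = 11: 143/12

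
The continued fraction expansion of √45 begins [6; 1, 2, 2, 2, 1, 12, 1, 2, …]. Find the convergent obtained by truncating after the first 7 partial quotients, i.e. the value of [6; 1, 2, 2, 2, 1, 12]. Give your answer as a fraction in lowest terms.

Start with 12.
1 + 1/(12/1) = 1 + 1/12 = 13/12
2 + 1/(13/12) = 2 + 12/13 = 38/13
2 + 1/(38/13) = 2 + 13/38 = 89/38
2 + 1/(89/38) = 2 + 38/89 = 216/89
1 + 1/(216/89) = 1 + 89/216 = 305/216
6 + 1/(305/216) = 6 + 216/305 = 2046/305

2046/305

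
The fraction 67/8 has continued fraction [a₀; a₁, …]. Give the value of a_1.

2

67 ÷ 8 → quotient 8, remainder 3
8 ÷ 3 → quotient 2, remainder 2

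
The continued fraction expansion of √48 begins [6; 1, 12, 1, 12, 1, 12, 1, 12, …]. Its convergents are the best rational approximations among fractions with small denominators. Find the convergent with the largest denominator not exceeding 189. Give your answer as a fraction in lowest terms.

1254/181

List convergents until the denominator exceeds the bound:
a_0 = 6: 6/1  (≤ bound)
a_1 = 1: 7/1  (≤ bound)
a_2 = 12: 90/13  (≤ bound)
a_3 = 1: 97/14  (≤ bound)
a_4 = 12: 1254/181  (≤ bound)
a_5 = 1: 1351/195  (> 189, stop)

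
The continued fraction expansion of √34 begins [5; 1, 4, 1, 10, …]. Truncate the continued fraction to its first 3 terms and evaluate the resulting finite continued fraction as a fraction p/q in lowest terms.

Start with 4.
1 + 1/(4/1) = 1 + 1/4 = 5/4
5 + 1/(5/4) = 5 + 4/5 = 29/5

29/5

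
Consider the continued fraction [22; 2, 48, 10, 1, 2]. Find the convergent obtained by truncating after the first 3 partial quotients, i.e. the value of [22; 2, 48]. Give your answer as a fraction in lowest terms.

Start with 48.
2 + 1/(48/1) = 2 + 1/48 = 97/48
22 + 1/(97/48) = 22 + 48/97 = 2182/97

2182/97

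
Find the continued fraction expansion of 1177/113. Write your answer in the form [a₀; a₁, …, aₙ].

[10; 2, 2, 2, 9]

⌊1177/113⌋ = 10, remainder 47
⌊113/47⌋ = 2, remainder 19
⌊47/19⌋ = 2, remainder 9
⌊19/9⌋ = 2, remainder 1
⌊9/1⌋ = 9, remainder 0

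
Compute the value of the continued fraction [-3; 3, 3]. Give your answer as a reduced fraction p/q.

-27/10

Start with 3.
3 + 1/(3/1) = 3 + 1/3 = 10/3
-3 + 1/(10/3) = -3 + 3/10 = -27/10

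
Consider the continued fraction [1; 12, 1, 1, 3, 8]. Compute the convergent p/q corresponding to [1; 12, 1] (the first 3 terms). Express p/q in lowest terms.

14/13

a_0 = 1: 1/1
a_1 = 12: 13/12
a_2 = 1: 14/13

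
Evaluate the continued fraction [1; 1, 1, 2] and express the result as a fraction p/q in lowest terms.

Start with 2.
1 + 1/(2/1) = 1 + 1/2 = 3/2
1 + 1/(3/2) = 1 + 2/3 = 5/3
1 + 1/(5/3) = 1 + 3/5 = 8/5

8/5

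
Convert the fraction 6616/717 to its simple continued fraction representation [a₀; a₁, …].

⌊6616/717⌋ = 9, remainder 163
⌊717/163⌋ = 4, remainder 65
⌊163/65⌋ = 2, remainder 33
⌊65/33⌋ = 1, remainder 32
⌊33/32⌋ = 1, remainder 1
⌊32/1⌋ = 32, remainder 0

[9; 4, 2, 1, 1, 32]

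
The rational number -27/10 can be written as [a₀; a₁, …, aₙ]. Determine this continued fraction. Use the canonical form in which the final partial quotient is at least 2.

[-3; 3, 3]

Repeatedly divide and take the remainder:
-27 = -3·10 + 3, so a_0 = -3
10 = 3·3 + 1, so a_1 = 3
3 = 3·1 + 0, so a_2 = 3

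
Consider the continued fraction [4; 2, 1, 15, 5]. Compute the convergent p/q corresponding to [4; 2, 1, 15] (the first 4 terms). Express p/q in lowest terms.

204/47

Start with 15.
1 + 1/(15/1) = 1 + 1/15 = 16/15
2 + 1/(16/15) = 2 + 15/16 = 47/16
4 + 1/(47/16) = 4 + 16/47 = 204/47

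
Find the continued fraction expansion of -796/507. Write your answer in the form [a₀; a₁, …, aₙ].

Repeatedly divide and take the remainder:
⌊-796/507⌋ = -2, remainder 218
⌊507/218⌋ = 2, remainder 71
⌊218/71⌋ = 3, remainder 5
⌊71/5⌋ = 14, remainder 1
⌊5/1⌋ = 5, remainder 0

[-2; 2, 3, 14, 5]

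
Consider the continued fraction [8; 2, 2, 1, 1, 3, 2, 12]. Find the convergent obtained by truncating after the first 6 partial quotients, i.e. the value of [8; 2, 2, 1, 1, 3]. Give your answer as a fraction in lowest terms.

362/43

Work from the innermost term outward:
Start with 3.
1 + 1/(3/1) = 1 + 1/3 = 4/3
1 + 1/(4/3) = 1 + 3/4 = 7/4
2 + 1/(7/4) = 2 + 4/7 = 18/7
2 + 1/(18/7) = 2 + 7/18 = 43/18
8 + 1/(43/18) = 8 + 18/43 = 362/43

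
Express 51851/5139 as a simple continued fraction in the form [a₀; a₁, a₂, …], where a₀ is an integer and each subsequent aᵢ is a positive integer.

Apply division with remainder until the remainder is 0:
51851 = 10·5139 + 461, so a_0 = 10
5139 = 11·461 + 68, so a_1 = 11
461 = 6·68 + 53, so a_2 = 6
68 = 1·53 + 15, so a_3 = 1
53 = 3·15 + 8, so a_4 = 3
15 = 1·8 + 7, so a_5 = 1
8 = 1·7 + 1, so a_6 = 1
7 = 7·1 + 0, so a_7 = 7

[10; 11, 6, 1, 3, 1, 1, 7]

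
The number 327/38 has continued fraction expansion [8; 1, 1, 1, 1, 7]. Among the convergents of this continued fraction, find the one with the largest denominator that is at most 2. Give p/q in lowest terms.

17/2

a_0 = 8: 8/1  (≤ bound)
a_1 = 1: 9/1  (≤ bound)
a_2 = 1: 17/2  (≤ bound)
a_3 = 1: 26/3  (> 2, stop)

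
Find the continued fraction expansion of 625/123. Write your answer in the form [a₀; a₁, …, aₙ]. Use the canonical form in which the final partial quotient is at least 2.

[5; 12, 3, 3]

625 ÷ 123 → quotient 5, remainder 10
123 ÷ 10 → quotient 12, remainder 3
10 ÷ 3 → quotient 3, remainder 1
3 ÷ 1 → quotient 3, remainder 0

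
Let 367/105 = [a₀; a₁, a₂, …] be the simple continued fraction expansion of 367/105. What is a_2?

52

⌊367/105⌋ = 3, remainder 52
⌊105/52⌋ = 2, remainder 1
⌊52/1⌋ = 52, remainder 0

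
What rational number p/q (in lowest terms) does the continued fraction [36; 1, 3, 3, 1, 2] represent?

Compute successive convergents:
a_0 = 36: 36/1
a_1 = 1: 37/1
a_2 = 3: 147/4
a_3 = 3: 478/13
a_4 = 1: 625/17
a_5 = 2: 1728/47

1728/47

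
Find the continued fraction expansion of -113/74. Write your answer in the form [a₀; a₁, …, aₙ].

[-2; 2, 8, 1, 3]

⌊-113/74⌋ = -2, remainder 35
⌊74/35⌋ = 2, remainder 4
⌊35/4⌋ = 8, remainder 3
⌊4/3⌋ = 1, remainder 1
⌊3/1⌋ = 3, remainder 0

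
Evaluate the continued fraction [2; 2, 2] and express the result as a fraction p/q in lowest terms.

a_0 = 2: 2/1
a_1 = 2: 5/2
a_2 = 2: 12/5

12/5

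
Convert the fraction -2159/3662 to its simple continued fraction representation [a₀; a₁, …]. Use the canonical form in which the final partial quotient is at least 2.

-2159 = -1·3662 + 1503, so a_0 = -1
3662 = 2·1503 + 656, so a_1 = 2
1503 = 2·656 + 191, so a_2 = 2
656 = 3·191 + 83, so a_3 = 3
191 = 2·83 + 25, so a_4 = 2
83 = 3·25 + 8, so a_5 = 3
25 = 3·8 + 1, so a_6 = 3
8 = 8·1 + 0, so a_7 = 8

[-1; 2, 2, 3, 2, 3, 3, 8]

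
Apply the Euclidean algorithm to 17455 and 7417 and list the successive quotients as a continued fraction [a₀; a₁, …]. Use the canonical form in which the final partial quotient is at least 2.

[2; 2, 1, 4, 1, 7, 9, 6]

Repeatedly divide and take the remainder:
17455 = 2·7417 + 2621, so a_0 = 2
7417 = 2·2621 + 2175, so a_1 = 2
2621 = 1·2175 + 446, so a_2 = 1
2175 = 4·446 + 391, so a_3 = 4
446 = 1·391 + 55, so a_4 = 1
391 = 7·55 + 6, so a_5 = 7
55 = 9·6 + 1, so a_6 = 9
6 = 6·1 + 0, so a_7 = 6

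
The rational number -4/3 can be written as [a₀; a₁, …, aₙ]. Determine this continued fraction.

⌊-4/3⌋ = -2, remainder 2
⌊3/2⌋ = 1, remainder 1
⌊2/1⌋ = 2, remainder 0

[-2; 1, 2]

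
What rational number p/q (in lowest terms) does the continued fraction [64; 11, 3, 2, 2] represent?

12305/192

Start with 2.
2 + 1/(2/1) = 2 + 1/2 = 5/2
3 + 1/(5/2) = 3 + 2/5 = 17/5
11 + 1/(17/5) = 11 + 5/17 = 192/17
64 + 1/(192/17) = 64 + 17/192 = 12305/192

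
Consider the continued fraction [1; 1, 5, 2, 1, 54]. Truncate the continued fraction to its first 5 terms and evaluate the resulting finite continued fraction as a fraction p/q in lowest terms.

Start with 1.
2 + 1/(1/1) = 2 + 1/1 = 3/1
5 + 1/(3/1) = 5 + 1/3 = 16/3
1 + 1/(16/3) = 1 + 3/16 = 19/16
1 + 1/(19/16) = 1 + 16/19 = 35/19

35/19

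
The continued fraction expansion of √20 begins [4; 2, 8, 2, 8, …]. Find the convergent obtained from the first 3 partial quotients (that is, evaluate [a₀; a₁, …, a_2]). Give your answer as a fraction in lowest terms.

Use the convergent recurrence hₖ = aₖ·hₖ₋₁ + hₖ₋₂ (and likewise for the denominators kₖ):
a_0 = 4: 4/1
a_1 = 2: 9/2
a_2 = 8: 76/17

76/17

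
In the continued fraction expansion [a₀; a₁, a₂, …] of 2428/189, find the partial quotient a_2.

2428 = 12·189 + 160, so a_0 = 12
189 = 1·160 + 29, so a_1 = 1
160 = 5·29 + 15, so a_2 = 5

5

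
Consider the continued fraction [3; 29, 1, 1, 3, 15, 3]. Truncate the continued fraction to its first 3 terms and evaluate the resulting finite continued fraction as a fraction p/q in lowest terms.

91/30

a_0 = 3: 3/1
a_1 = 29: 88/29
a_2 = 1: 91/30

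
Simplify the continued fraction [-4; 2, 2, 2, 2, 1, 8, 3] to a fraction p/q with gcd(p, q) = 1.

-3987/1112

Start with 3.
8 + 1/(3/1) = 8 + 1/3 = 25/3
1 + 1/(25/3) = 1 + 3/25 = 28/25
2 + 1/(28/25) = 2 + 25/28 = 81/28
2 + 1/(81/28) = 2 + 28/81 = 190/81
2 + 1/(190/81) = 2 + 81/190 = 461/190
2 + 1/(461/190) = 2 + 190/461 = 1112/461
-4 + 1/(1112/461) = -4 + 461/1112 = -3987/1112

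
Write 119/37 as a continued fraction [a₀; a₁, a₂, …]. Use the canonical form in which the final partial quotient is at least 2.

Apply division with remainder until the remainder is 0:
⌊119/37⌋ = 3, remainder 8
⌊37/8⌋ = 4, remainder 5
⌊8/5⌋ = 1, remainder 3
⌊5/3⌋ = 1, remainder 2
⌊3/2⌋ = 1, remainder 1
⌊2/1⌋ = 2, remainder 0

[3; 4, 1, 1, 1, 2]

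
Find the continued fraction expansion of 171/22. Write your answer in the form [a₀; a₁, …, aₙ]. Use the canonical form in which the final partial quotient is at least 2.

[7; 1, 3, 2, 2]

Apply division with remainder until the remainder is 0:
171 ÷ 22 → quotient 7, remainder 17
22 ÷ 17 → quotient 1, remainder 5
17 ÷ 5 → quotient 3, remainder 2
5 ÷ 2 → quotient 2, remainder 1
2 ÷ 1 → quotient 2, remainder 0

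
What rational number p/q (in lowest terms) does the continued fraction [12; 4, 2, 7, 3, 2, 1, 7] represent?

Start with 7.
1 + 1/(7/1) = 1 + 1/7 = 8/7
2 + 1/(8/7) = 2 + 7/8 = 23/8
3 + 1/(23/8) = 3 + 8/23 = 77/23
7 + 1/(77/23) = 7 + 23/77 = 562/77
2 + 1/(562/77) = 2 + 77/562 = 1201/562
4 + 1/(1201/562) = 4 + 562/1201 = 5366/1201
12 + 1/(5366/1201) = 12 + 1201/5366 = 65593/5366

65593/5366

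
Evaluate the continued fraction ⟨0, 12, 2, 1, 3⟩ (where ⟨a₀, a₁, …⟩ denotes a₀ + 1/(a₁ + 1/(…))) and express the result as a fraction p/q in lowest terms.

11/136

Start with 3.
1 + 1/(3/1) = 1 + 1/3 = 4/3
2 + 1/(4/3) = 2 + 3/4 = 11/4
12 + 1/(11/4) = 12 + 4/11 = 136/11
0 + 1/(136/11) = 0 + 11/136 = 11/136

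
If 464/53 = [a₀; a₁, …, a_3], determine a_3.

13

Apply division with remainder until the remainder is 0:
⌊464/53⌋ = 8, remainder 40
⌊53/40⌋ = 1, remainder 13
⌊40/13⌋ = 3, remainder 1
⌊13/1⌋ = 13, remainder 0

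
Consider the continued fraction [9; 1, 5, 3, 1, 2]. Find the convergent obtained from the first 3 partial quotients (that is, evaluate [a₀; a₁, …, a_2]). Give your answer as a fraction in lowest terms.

Start with 5.
1 + 1/(5/1) = 1 + 1/5 = 6/5
9 + 1/(6/5) = 9 + 5/6 = 59/6

59/6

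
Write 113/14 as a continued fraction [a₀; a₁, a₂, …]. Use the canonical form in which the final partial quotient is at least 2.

113 = 8·14 + 1, so a_0 = 8
14 = 14·1 + 0, so a_1 = 14

[8; 14]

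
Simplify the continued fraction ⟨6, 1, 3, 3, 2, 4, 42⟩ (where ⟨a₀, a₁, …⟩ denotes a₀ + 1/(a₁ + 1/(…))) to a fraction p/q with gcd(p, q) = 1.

Build up convergents one term at a time:
a_0 = 6: 6/1
a_1 = 1: 7/1
a_2 = 3: 27/4
a_3 = 3: 88/13
a_4 = 2: 203/30
a_5 = 4: 900/133
a_6 = 42: 38003/5616

38003/5616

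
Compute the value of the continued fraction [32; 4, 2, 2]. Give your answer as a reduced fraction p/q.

Starting at the tail and folding back:
Start with 2.
2 + 1/(2/1) = 2 + 1/2 = 5/2
4 + 1/(5/2) = 4 + 2/5 = 22/5
32 + 1/(22/5) = 32 + 5/22 = 709/22

709/22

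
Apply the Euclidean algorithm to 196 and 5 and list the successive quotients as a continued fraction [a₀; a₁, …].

Repeatedly divide and take the remainder:
196 ÷ 5 → quotient 39, remainder 1
5 ÷ 1 → quotient 5, remainder 0

[39; 5]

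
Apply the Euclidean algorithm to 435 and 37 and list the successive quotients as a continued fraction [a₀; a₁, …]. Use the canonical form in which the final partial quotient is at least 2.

Repeatedly divide and take the remainder:
435 ÷ 37 → quotient 11, remainder 28
37 ÷ 28 → quotient 1, remainder 9
28 ÷ 9 → quotient 3, remainder 1
9 ÷ 1 → quotient 9, remainder 0

[11; 1, 3, 9]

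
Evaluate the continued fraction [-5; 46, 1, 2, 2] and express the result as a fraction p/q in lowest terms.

-1628/327

Build up convergents one term at a time:
a_0 = -5: -5/1
a_1 = 46: -229/46
a_2 = 1: -234/47
a_3 = 2: -697/140
a_4 = 2: -1628/327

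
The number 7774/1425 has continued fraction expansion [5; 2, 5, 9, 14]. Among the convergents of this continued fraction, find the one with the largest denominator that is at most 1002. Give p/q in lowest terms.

a_0 = 5: 5/1  (≤ bound)
a_1 = 2: 11/2  (≤ bound)
a_2 = 5: 60/11  (≤ bound)
a_3 = 9: 551/101  (≤ bound)
a_4 = 14: 7774/1425  (> 1002, stop)

551/101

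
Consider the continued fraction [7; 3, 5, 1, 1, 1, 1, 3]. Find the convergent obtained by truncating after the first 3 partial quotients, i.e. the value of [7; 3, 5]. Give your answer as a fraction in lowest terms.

117/16

a_0 = 7: 7/1
a_1 = 3: 22/3
a_2 = 5: 117/16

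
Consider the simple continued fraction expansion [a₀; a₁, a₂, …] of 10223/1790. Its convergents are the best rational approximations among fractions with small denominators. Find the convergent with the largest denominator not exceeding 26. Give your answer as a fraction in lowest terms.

List convergents until the denominator exceeds the bound:
a_0 = 5: 5/1  (≤ bound)
a_1 = 1: 6/1  (≤ bound)
a_2 = 2: 17/3  (≤ bound)
a_3 = 2: 40/7  (≤ bound)
a_4 = 6: 257/45  (> 26, stop)

40/7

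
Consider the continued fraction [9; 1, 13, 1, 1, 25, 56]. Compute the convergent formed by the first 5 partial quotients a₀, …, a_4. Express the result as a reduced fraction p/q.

Start with 1.
1 + 1/(1/1) = 1 + 1/1 = 2/1
13 + 1/(2/1) = 13 + 1/2 = 27/2
1 + 1/(27/2) = 1 + 2/27 = 29/27
9 + 1/(29/27) = 9 + 27/29 = 288/29

288/29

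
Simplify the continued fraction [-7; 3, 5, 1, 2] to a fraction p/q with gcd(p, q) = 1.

-361/54

Starting at the tail and folding back:
Start with 2.
1 + 1/(2/1) = 1 + 1/2 = 3/2
5 + 1/(3/2) = 5 + 2/3 = 17/3
3 + 1/(17/3) = 3 + 3/17 = 54/17
-7 + 1/(54/17) = -7 + 17/54 = -361/54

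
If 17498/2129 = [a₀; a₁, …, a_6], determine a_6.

9

17498 = 8·2129 + 466, so a_0 = 8
2129 = 4·466 + 265, so a_1 = 4
466 = 1·265 + 201, so a_2 = 1
265 = 1·201 + 64, so a_3 = 1
201 = 3·64 + 9, so a_4 = 3
64 = 7·9 + 1, so a_5 = 7
9 = 9·1 + 0, so a_6 = 9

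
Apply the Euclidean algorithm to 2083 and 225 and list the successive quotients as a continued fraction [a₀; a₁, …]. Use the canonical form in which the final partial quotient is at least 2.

[9; 3, 1, 7, 3, 2]

⌊2083/225⌋ = 9, remainder 58
⌊225/58⌋ = 3, remainder 51
⌊58/51⌋ = 1, remainder 7
⌊51/7⌋ = 7, remainder 2
⌊7/2⌋ = 3, remainder 1
⌊2/1⌋ = 2, remainder 0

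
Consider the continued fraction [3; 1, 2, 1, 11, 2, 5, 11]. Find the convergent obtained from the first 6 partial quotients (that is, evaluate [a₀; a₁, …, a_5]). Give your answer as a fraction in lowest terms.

a_0 = 3: 3/1
a_1 = 1: 4/1
a_2 = 2: 11/3
a_3 = 1: 15/4
a_4 = 11: 176/47
a_5 = 2: 367/98

367/98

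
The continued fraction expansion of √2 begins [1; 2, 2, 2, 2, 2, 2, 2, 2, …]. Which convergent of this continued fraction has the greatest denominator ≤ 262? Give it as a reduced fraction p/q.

239/169

a_0 = 1: 1/1  (≤ bound)
a_1 = 2: 3/2  (≤ bound)
a_2 = 2: 7/5  (≤ bound)
a_3 = 2: 17/12  (≤ bound)
a_4 = 2: 41/29  (≤ bound)
a_5 = 2: 99/70  (≤ bound)
a_6 = 2: 239/169  (≤ bound)
a_7 = 2: 577/408  (> 262, stop)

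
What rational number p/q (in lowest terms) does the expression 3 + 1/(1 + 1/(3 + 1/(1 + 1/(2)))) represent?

53/14

Starting at the tail and folding back:
Start with 2.
1 + 1/(2/1) = 1 + 1/2 = 3/2
3 + 1/(3/2) = 3 + 2/3 = 11/3
1 + 1/(11/3) = 1 + 3/11 = 14/11
3 + 1/(14/11) = 3 + 11/14 = 53/14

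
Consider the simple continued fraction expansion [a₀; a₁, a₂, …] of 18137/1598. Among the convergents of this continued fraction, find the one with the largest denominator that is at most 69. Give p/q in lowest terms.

a_0 = 11: 11/1  (≤ bound)
a_1 = 2: 23/2  (≤ bound)
a_2 = 1: 34/3  (≤ bound)
a_3 = 6: 227/20  (≤ bound)
a_4 = 13: 2985/263  (> 69, stop)

227/20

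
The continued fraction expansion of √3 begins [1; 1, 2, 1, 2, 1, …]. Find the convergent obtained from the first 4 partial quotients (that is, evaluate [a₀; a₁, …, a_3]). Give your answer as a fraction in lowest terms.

7/4

Compute successive convergents:
a_0 = 1: 1/1
a_1 = 1: 2/1
a_2 = 2: 5/3
a_3 = 1: 7/4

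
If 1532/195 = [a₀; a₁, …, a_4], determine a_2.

5

Run the Euclidean algorithm, recording each quotient:
1532 = 7·195 + 167, so a_0 = 7
195 = 1·167 + 28, so a_1 = 1
167 = 5·28 + 27, so a_2 = 5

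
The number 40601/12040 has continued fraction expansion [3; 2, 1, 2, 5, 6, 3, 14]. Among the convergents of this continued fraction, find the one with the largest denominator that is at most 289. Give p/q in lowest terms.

897/266

List convergents until the denominator exceeds the bound:
a_0 = 3: 3/1  (≤ bound)
a_1 = 2: 7/2  (≤ bound)
a_2 = 1: 10/3  (≤ bound)
a_3 = 2: 27/8  (≤ bound)
a_4 = 5: 145/43  (≤ bound)
a_5 = 6: 897/266  (≤ bound)
a_6 = 3: 2836/841  (> 289, stop)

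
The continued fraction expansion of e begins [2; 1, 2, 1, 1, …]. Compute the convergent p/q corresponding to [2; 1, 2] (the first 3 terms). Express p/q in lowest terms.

a_0 = 2: 2/1
a_1 = 1: 3/1
a_2 = 2: 8/3

8/3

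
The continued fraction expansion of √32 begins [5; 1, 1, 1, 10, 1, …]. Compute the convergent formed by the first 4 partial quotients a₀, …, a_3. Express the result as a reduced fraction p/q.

Collapse the nested fraction from the inside out:
Start with 1.
1 + 1/(1/1) = 1 + 1/1 = 2/1
1 + 1/(2/1) = 1 + 1/2 = 3/2
5 + 1/(3/2) = 5 + 2/3 = 17/3

17/3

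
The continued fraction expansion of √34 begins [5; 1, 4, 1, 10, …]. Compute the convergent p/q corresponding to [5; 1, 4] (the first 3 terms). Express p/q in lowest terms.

Compute successive convergents:
a_0 = 5: 5/1
a_1 = 1: 6/1
a_2 = 4: 29/5

29/5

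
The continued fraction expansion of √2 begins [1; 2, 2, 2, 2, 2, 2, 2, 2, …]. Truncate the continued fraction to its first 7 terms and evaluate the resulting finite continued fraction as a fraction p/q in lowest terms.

239/169

a_0 = 1: 1/1
a_1 = 2: 3/2
a_2 = 2: 7/5
a_3 = 2: 17/12
a_4 = 2: 41/29
a_5 = 2: 99/70
a_6 = 2: 239/169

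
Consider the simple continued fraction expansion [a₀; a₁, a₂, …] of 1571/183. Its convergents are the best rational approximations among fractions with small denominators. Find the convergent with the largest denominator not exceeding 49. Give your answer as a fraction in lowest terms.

103/12

List convergents until the denominator exceeds the bound:
a_0 = 8: 8/1  (≤ bound)
a_1 = 1: 9/1  (≤ bound)
a_2 = 1: 17/2  (≤ bound)
a_3 = 2: 43/5  (≤ bound)
a_4 = 2: 103/12  (≤ bound)
a_5 = 4: 455/53  (> 49, stop)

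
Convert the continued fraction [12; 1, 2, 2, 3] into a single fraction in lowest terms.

a_0 = 12: 12/1
a_1 = 1: 13/1
a_2 = 2: 38/3
a_3 = 2: 89/7
a_4 = 3: 305/24

305/24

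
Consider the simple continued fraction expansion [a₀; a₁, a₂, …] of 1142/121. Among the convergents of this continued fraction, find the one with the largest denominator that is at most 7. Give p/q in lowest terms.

66/7

List convergents until the denominator exceeds the bound:
a_0 = 9: 9/1  (≤ bound)
a_1 = 2: 19/2  (≤ bound)
a_2 = 3: 66/7  (≤ bound)
a_3 = 1: 85/9  (> 7, stop)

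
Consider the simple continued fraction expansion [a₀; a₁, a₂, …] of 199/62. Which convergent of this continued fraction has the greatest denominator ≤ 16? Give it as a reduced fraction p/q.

16/5

List convergents until the denominator exceeds the bound:
a_0 = 3: 3/1  (≤ bound)
a_1 = 4: 13/4  (≤ bound)
a_2 = 1: 16/5  (≤ bound)
a_3 = 3: 61/19  (> 16, stop)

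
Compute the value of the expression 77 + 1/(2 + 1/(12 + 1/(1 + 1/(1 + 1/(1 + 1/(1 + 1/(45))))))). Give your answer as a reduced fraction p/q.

462871/5974

a_0 = 77: 77/1
a_1 = 2: 155/2
a_2 = 12: 1937/25
a_3 = 1: 2092/27
a_4 = 1: 4029/52
a_5 = 1: 6121/79
a_6 = 1: 10150/131
a_7 = 45: 462871/5974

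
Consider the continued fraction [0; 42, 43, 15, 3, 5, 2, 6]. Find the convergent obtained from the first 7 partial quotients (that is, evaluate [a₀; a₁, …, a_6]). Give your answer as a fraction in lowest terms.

Build up convergents one term at a time:
a_0 = 0: 0/1
a_1 = 42: 1/42
a_2 = 43: 43/1807
a_3 = 15: 646/27147
a_4 = 3: 1981/83248
a_5 = 5: 10551/443387
a_6 = 2: 23083/970022

23083/970022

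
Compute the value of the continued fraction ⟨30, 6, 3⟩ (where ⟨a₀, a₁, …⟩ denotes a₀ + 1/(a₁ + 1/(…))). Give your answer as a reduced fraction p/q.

Collapse the nested fraction from the inside out:
Start with 3.
6 + 1/(3/1) = 6 + 1/3 = 19/3
30 + 1/(19/3) = 30 + 3/19 = 573/19

573/19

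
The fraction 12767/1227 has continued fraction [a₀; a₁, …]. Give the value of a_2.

Apply division with remainder until the remainder is 0:
⌊12767/1227⌋ = 10, remainder 497
⌊1227/497⌋ = 2, remainder 233
⌊497/233⌋ = 2, remainder 31

2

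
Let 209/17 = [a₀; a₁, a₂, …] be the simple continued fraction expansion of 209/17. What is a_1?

Run the Euclidean algorithm, recording each quotient:
⌊209/17⌋ = 12, remainder 5
⌊17/5⌋ = 3, remainder 2

3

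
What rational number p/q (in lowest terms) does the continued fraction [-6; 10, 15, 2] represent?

-1841/312

Build up convergents one term at a time:
a_0 = -6: -6/1
a_1 = 10: -59/10
a_2 = 15: -891/151
a_3 = 2: -1841/312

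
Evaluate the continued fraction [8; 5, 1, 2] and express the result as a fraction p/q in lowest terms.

Start with 2.
1 + 1/(2/1) = 1 + 1/2 = 3/2
5 + 1/(3/2) = 5 + 2/3 = 17/3
8 + 1/(17/3) = 8 + 3/17 = 139/17

139/17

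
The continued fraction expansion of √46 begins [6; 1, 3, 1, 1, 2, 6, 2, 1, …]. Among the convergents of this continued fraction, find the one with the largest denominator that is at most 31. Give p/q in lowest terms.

List convergents until the denominator exceeds the bound:
a_0 = 6: 6/1  (≤ bound)
a_1 = 1: 7/1  (≤ bound)
a_2 = 3: 27/4  (≤ bound)
a_3 = 1: 34/5  (≤ bound)
a_4 = 1: 61/9  (≤ bound)
a_5 = 2: 156/23  (≤ bound)
a_6 = 6: 997/147  (> 31, stop)

156/23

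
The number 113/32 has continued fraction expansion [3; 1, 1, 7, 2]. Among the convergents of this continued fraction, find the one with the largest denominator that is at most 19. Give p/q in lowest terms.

a_0 = 3: 3/1  (≤ bound)
a_1 = 1: 4/1  (≤ bound)
a_2 = 1: 7/2  (≤ bound)
a_3 = 7: 53/15  (≤ bound)
a_4 = 2: 113/32  (> 19, stop)

53/15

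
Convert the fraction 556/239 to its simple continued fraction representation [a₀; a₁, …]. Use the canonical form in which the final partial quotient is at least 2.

[2; 3, 15, 1, 1, 2]

556 ÷ 239 → quotient 2, remainder 78
239 ÷ 78 → quotient 3, remainder 5
78 ÷ 5 → quotient 15, remainder 3
5 ÷ 3 → quotient 1, remainder 2
3 ÷ 2 → quotient 1, remainder 1
2 ÷ 1 → quotient 2, remainder 0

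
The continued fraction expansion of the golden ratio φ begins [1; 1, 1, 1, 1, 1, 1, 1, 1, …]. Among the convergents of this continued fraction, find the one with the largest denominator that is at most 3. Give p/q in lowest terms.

5/3

a_0 = 1: 1/1  (≤ bound)
a_1 = 1: 2/1  (≤ bound)
a_2 = 1: 3/2  (≤ bound)
a_3 = 1: 5/3  (≤ bound)
a_4 = 1: 8/5  (> 3, stop)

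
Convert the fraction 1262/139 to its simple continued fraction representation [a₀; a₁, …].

1262 = 9·139 + 11, so a_0 = 9
139 = 12·11 + 7, so a_1 = 12
11 = 1·7 + 4, so a_2 = 1
7 = 1·4 + 3, so a_3 = 1
4 = 1·3 + 1, so a_4 = 1
3 = 3·1 + 0, so a_5 = 3

[9; 12, 1, 1, 1, 3]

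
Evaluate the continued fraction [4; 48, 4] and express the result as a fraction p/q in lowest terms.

776/193

Start with 4.
48 + 1/(4/1) = 48 + 1/4 = 193/4
4 + 1/(193/4) = 4 + 4/193 = 776/193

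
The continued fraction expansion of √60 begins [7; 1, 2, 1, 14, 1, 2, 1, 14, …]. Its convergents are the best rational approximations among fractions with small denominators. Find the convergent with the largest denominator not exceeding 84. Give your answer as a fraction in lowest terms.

List convergents until the denominator exceeds the bound:
a_0 = 7: 7/1  (≤ bound)
a_1 = 1: 8/1  (≤ bound)
a_2 = 2: 23/3  (≤ bound)
a_3 = 1: 31/4  (≤ bound)
a_4 = 14: 457/59  (≤ bound)
a_5 = 1: 488/63  (≤ bound)
a_6 = 2: 1433/185  (> 84, stop)

488/63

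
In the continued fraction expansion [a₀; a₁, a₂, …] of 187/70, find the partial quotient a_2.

2

Apply division with remainder until the remainder is 0:
⌊187/70⌋ = 2, remainder 47
⌊70/47⌋ = 1, remainder 23
⌊47/23⌋ = 2, remainder 1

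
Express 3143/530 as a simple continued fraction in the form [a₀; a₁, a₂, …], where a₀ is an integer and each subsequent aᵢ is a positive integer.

Repeatedly divide and take the remainder:
⌊3143/530⌋ = 5, remainder 493
⌊530/493⌋ = 1, remainder 37
⌊493/37⌋ = 13, remainder 12
⌊37/12⌋ = 3, remainder 1
⌊12/1⌋ = 12, remainder 0

[5; 1, 13, 3, 12]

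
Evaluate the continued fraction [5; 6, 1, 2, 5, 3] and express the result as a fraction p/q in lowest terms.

1756/341

Build up convergents one term at a time:
a_0 = 5: 5/1
a_1 = 6: 31/6
a_2 = 1: 36/7
a_3 = 2: 103/20
a_4 = 5: 551/107
a_5 = 3: 1756/341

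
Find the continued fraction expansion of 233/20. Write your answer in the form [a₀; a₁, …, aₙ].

[11; 1, 1, 1, 6]

⌊233/20⌋ = 11, remainder 13
⌊20/13⌋ = 1, remainder 7
⌊13/7⌋ = 1, remainder 6
⌊7/6⌋ = 1, remainder 1
⌊6/1⌋ = 6, remainder 0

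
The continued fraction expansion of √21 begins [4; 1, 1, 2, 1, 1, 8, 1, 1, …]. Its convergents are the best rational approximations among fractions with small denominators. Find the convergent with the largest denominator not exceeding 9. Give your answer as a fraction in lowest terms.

32/7

List convergents until the denominator exceeds the bound:
a_0 = 4: 4/1  (≤ bound)
a_1 = 1: 5/1  (≤ bound)
a_2 = 1: 9/2  (≤ bound)
a_3 = 2: 23/5  (≤ bound)
a_4 = 1: 32/7  (≤ bound)
a_5 = 1: 55/12  (> 9, stop)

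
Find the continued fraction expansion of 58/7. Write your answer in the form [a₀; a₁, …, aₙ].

Run the Euclidean algorithm, recording each quotient:
58 = 8·7 + 2, so a_0 = 8
7 = 3·2 + 1, so a_1 = 3
2 = 2·1 + 0, so a_2 = 2

[8; 3, 2]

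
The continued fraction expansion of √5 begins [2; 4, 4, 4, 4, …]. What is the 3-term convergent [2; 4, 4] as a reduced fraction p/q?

38/17

a_0 = 2: 2/1
a_1 = 4: 9/4
a_2 = 4: 38/17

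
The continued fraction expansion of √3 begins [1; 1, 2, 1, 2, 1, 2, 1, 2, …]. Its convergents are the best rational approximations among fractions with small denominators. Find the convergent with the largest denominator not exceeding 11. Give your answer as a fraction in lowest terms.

19/11

a_0 = 1: 1/1  (≤ bound)
a_1 = 1: 2/1  (≤ bound)
a_2 = 2: 5/3  (≤ bound)
a_3 = 1: 7/4  (≤ bound)
a_4 = 2: 19/11  (≤ bound)
a_5 = 1: 26/15  (> 11, stop)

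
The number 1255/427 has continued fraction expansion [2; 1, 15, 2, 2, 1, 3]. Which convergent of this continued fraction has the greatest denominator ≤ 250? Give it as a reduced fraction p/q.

a_0 = 2: 2/1  (≤ bound)
a_1 = 1: 3/1  (≤ bound)
a_2 = 15: 47/16  (≤ bound)
a_3 = 2: 97/33  (≤ bound)
a_4 = 2: 241/82  (≤ bound)
a_5 = 1: 338/115  (≤ bound)
a_6 = 3: 1255/427  (> 250, stop)

338/115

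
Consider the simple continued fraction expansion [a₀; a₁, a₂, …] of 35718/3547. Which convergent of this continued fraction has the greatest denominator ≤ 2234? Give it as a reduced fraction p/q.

6193/615

List convergents until the denominator exceeds the bound:
a_0 = 10: 10/1  (≤ bound)
a_1 = 14: 141/14  (≤ bound)
a_2 = 3: 433/43  (≤ bound)
a_3 = 3: 1440/143  (≤ bound)
a_4 = 3: 4753/472  (≤ bound)
a_5 = 1: 6193/615  (≤ bound)
a_6 = 5: 35718/3547  (> 2234, stop)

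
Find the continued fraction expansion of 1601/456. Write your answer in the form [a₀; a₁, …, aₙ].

Run the Euclidean algorithm, recording each quotient:
1601 = 3·456 + 233, so a_0 = 3
456 = 1·233 + 223, so a_1 = 1
233 = 1·223 + 10, so a_2 = 1
223 = 22·10 + 3, so a_3 = 22
10 = 3·3 + 1, so a_4 = 3
3 = 3·1 + 0, so a_5 = 3

[3; 1, 1, 22, 3, 3]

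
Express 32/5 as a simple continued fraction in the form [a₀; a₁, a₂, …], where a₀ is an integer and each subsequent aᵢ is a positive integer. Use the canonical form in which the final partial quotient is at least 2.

[6; 2, 2]

32 = 6·5 + 2, so a_0 = 6
5 = 2·2 + 1, so a_1 = 2
2 = 2·1 + 0, so a_2 = 2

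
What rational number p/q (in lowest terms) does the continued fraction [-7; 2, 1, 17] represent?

a_0 = -7: -7/1
a_1 = 2: -13/2
a_2 = 1: -20/3
a_3 = 17: -353/53

-353/53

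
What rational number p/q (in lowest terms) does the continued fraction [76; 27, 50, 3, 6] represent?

Starting at the tail and folding back:
Start with 6.
3 + 1/(6/1) = 3 + 1/6 = 19/6
50 + 1/(19/6) = 50 + 6/19 = 956/19
27 + 1/(956/19) = 27 + 19/956 = 25831/956
76 + 1/(25831/956) = 76 + 956/25831 = 1964112/25831

1964112/25831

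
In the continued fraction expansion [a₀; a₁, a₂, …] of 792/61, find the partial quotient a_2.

Repeatedly divide and take the remainder:
792 ÷ 61 → quotient 12, remainder 60
61 ÷ 60 → quotient 1, remainder 1
60 ÷ 1 → quotient 60, remainder 0

60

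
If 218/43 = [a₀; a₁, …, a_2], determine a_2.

3

218 ÷ 43 → quotient 5, remainder 3
43 ÷ 3 → quotient 14, remainder 1
3 ÷ 1 → quotient 3, remainder 0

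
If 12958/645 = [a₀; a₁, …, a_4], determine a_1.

11

12958 = 20·645 + 58, so a_0 = 20
645 = 11·58 + 7, so a_1 = 11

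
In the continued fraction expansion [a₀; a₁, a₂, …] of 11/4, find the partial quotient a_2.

3

⌊11/4⌋ = 2, remainder 3
⌊4/3⌋ = 1, remainder 1
⌊3/1⌋ = 3, remainder 0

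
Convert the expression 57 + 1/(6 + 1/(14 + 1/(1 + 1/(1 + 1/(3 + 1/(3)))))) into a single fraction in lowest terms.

Start with 3.
3 + 1/(3/1) = 3 + 1/3 = 10/3
1 + 1/(10/3) = 1 + 3/10 = 13/10
1 + 1/(13/10) = 1 + 10/13 = 23/13
14 + 1/(23/13) = 14 + 13/23 = 335/23
6 + 1/(335/23) = 6 + 23/335 = 2033/335
57 + 1/(2033/335) = 57 + 335/2033 = 116216/2033

116216/2033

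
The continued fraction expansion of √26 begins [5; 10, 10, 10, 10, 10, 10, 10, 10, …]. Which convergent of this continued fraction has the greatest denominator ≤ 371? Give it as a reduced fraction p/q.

515/101

List convergents until the denominator exceeds the bound:
a_0 = 5: 5/1  (≤ bound)
a_1 = 10: 51/10  (≤ bound)
a_2 = 10: 515/101  (≤ bound)
a_3 = 10: 5201/1020  (> 371, stop)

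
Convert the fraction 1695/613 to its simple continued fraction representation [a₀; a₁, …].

[2; 1, 3, 3, 1, 8, 4]

Run the Euclidean algorithm, recording each quotient:
1695 = 2·613 + 469, so a_0 = 2
613 = 1·469 + 144, so a_1 = 1
469 = 3·144 + 37, so a_2 = 3
144 = 3·37 + 33, so a_3 = 3
37 = 1·33 + 4, so a_4 = 1
33 = 8·4 + 1, so a_5 = 8
4 = 4·1 + 0, so a_6 = 4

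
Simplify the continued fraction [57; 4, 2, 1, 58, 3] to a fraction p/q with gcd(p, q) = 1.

Use the convergent recurrence hₖ = aₖ·hₖ₋₁ + hₖ₋₂ (and likewise for the denominators kₖ):
a_0 = 57: 57/1
a_1 = 4: 229/4
a_2 = 2: 515/9
a_3 = 1: 744/13
a_4 = 58: 43667/763
a_5 = 3: 131745/2302

131745/2302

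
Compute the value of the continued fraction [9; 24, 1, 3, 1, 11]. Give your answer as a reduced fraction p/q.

Start with 11.
1 + 1/(11/1) = 1 + 1/11 = 12/11
3 + 1/(12/11) = 3 + 11/12 = 47/12
1 + 1/(47/12) = 1 + 12/47 = 59/47
24 + 1/(59/47) = 24 + 47/59 = 1463/59
9 + 1/(1463/59) = 9 + 59/1463 = 13226/1463

13226/1463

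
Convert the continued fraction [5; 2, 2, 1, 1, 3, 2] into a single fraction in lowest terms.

531/98

Start with 2.
3 + 1/(2/1) = 3 + 1/2 = 7/2
1 + 1/(7/2) = 1 + 2/7 = 9/7
1 + 1/(9/7) = 1 + 7/9 = 16/9
2 + 1/(16/9) = 2 + 9/16 = 41/16
2 + 1/(41/16) = 2 + 16/41 = 98/41
5 + 1/(98/41) = 5 + 41/98 = 531/98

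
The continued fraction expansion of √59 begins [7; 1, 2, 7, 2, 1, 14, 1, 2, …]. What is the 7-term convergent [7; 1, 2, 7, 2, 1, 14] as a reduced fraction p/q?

7781/1013

Use the convergent recurrence hₖ = aₖ·hₖ₋₁ + hₖ₋₂ (and likewise for the denominators kₖ):
a_0 = 7: 7/1
a_1 = 1: 8/1
a_2 = 2: 23/3
a_3 = 7: 169/22
a_4 = 2: 361/47
a_5 = 1: 530/69
a_6 = 14: 7781/1013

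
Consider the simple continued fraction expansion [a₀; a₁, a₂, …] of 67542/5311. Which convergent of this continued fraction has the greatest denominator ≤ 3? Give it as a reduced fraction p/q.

38/3

a_0 = 12: 12/1  (≤ bound)
a_1 = 1: 13/1  (≤ bound)
a_2 = 2: 38/3  (≤ bound)
a_3 = 1: 51/4  (> 3, stop)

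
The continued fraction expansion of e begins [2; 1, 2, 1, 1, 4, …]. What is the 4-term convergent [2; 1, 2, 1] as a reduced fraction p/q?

Start with 1.
2 + 1/(1/1) = 2 + 1/1 = 3/1
1 + 1/(3/1) = 1 + 1/3 = 4/3
2 + 1/(4/3) = 2 + 3/4 = 11/4

11/4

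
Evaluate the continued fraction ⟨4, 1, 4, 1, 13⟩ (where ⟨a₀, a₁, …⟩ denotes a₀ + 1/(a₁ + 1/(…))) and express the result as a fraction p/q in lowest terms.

401/83

Start with 13.
1 + 1/(13/1) = 1 + 1/13 = 14/13
4 + 1/(14/13) = 4 + 13/14 = 69/14
1 + 1/(69/14) = 1 + 14/69 = 83/69
4 + 1/(83/69) = 4 + 69/83 = 401/83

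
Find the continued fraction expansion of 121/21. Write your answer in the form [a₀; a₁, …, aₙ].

[5; 1, 3, 5]

121 = 5·21 + 16, so a_0 = 5
21 = 1·16 + 5, so a_1 = 1
16 = 3·5 + 1, so a_2 = 3
5 = 5·1 + 0, so a_3 = 5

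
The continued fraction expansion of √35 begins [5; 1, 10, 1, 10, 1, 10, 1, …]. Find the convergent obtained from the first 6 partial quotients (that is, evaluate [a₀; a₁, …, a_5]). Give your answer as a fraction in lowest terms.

846/143

Build up convergents one term at a time:
a_0 = 5: 5/1
a_1 = 1: 6/1
a_2 = 10: 65/11
a_3 = 1: 71/12
a_4 = 10: 775/131
a_5 = 1: 846/143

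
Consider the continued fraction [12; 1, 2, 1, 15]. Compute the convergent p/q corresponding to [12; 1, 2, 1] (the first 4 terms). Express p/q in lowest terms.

a_0 = 12: 12/1
a_1 = 1: 13/1
a_2 = 2: 38/3
a_3 = 1: 51/4

51/4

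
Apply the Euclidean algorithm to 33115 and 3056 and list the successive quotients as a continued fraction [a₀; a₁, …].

Run the Euclidean algorithm, recording each quotient:
33115 ÷ 3056 → quotient 10, remainder 2555
3056 ÷ 2555 → quotient 1, remainder 501
2555 ÷ 501 → quotient 5, remainder 50
501 ÷ 50 → quotient 10, remainder 1
50 ÷ 1 → quotient 50, remainder 0

[10; 1, 5, 10, 50]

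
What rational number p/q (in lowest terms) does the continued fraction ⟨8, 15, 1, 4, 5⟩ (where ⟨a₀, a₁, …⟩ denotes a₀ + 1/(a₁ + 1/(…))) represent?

3314/411

a_0 = 8: 8/1
a_1 = 15: 121/15
a_2 = 1: 129/16
a_3 = 4: 637/79
a_4 = 5: 3314/411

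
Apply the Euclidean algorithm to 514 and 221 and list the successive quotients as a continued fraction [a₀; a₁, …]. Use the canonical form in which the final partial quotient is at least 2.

514 ÷ 221 → quotient 2, remainder 72
221 ÷ 72 → quotient 3, remainder 5
72 ÷ 5 → quotient 14, remainder 2
5 ÷ 2 → quotient 2, remainder 1
2 ÷ 1 → quotient 2, remainder 0

[2; 3, 14, 2, 2]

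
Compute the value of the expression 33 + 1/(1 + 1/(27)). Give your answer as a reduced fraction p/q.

951/28

Collapse the nested fraction from the inside out:
Start with 27.
1 + 1/(27/1) = 1 + 1/27 = 28/27
33 + 1/(28/27) = 33 + 27/28 = 951/28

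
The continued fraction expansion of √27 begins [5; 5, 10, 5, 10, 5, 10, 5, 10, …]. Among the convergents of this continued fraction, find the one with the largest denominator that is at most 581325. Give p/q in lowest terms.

716035/137801

a_0 = 5: 5/1  (≤ bound)
a_1 = 5: 26/5  (≤ bound)
a_2 = 10: 265/51  (≤ bound)
a_3 = 5: 1351/260  (≤ bound)
a_4 = 10: 13775/2651  (≤ bound)
a_5 = 5: 70226/13515  (≤ bound)
a_6 = 10: 716035/137801  (≤ bound)
a_7 = 5: 3650401/702520  (> 581325, stop)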